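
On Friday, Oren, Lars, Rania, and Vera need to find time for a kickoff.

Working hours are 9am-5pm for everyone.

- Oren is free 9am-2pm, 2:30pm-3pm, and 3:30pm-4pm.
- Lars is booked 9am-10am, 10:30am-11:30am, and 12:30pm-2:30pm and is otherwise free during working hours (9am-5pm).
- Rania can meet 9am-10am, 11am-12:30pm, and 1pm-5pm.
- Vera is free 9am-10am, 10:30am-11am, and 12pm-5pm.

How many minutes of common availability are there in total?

90 minutes

Lars free within 09:00–17:00: 10:00–10:30, 11:30–12:30, 14:30–17:00.
Oren ∩ Lars: 10:00–10:30, 11:30–12:30, 14:30–15:00, 15:30–16:00.
Oren ∩ Lars ∩ Rania: 11:30–12:30, 14:30–15:00, 15:30–16:00.
Oren ∩ Lars ∩ Rania ∩ Vera: 12:00–12:30, 14:30–15:00, 15:30–16:00.
Total common minutes: 30 + 30 + 30 = 90.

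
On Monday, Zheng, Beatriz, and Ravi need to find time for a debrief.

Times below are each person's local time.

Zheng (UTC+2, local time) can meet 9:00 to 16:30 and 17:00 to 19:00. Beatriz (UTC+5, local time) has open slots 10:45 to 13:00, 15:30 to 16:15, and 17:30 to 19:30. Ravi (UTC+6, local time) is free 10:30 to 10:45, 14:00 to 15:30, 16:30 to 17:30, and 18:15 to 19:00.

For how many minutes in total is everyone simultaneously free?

75 minutes

Zheng → UTC: 07:00–14:30, 15:00–17:00.
Beatriz → UTC: 05:45–08:00, 10:30–11:15, 12:30–14:30.
Ravi → UTC: 04:30–04:45, 08:00–09:30, 10:30–11:30, 12:15–13:00.
Zheng ∩ Beatriz: 07:00–08:00, 10:30–11:15, 12:30–14:30.
Zheng ∩ Beatriz ∩ Ravi: 10:30–11:15, 12:30–13:00.
Total common minutes: 45 + 30 = 75.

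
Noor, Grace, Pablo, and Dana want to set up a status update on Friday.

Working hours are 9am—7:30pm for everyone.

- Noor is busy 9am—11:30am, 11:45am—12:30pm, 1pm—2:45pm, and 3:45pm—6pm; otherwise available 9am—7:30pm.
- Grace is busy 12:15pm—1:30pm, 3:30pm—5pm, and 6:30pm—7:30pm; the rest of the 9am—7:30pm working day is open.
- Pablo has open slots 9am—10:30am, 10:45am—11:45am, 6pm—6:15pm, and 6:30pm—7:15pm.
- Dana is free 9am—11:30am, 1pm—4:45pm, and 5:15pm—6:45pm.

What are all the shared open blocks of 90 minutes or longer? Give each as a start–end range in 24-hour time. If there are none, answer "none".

none

Noor free within 09:00–19:30: 11:30–11:45, 12:30–13:00, 14:45–15:45, 18:00–19:30.
Grace free within 09:00–19:30: 09:00–12:15, 13:30–15:30, 17:00–18:30.
Noor ∩ Grace: 11:30–11:45, 14:45–15:30, 18:00–18:30.
Noor ∩ Grace ∩ Pablo: 11:30–11:45, 18:00–18:15.
Noor ∩ Grace ∩ Pablo ∩ Dana: 18:00–18:15.
Windows ≥ 90 min: (none).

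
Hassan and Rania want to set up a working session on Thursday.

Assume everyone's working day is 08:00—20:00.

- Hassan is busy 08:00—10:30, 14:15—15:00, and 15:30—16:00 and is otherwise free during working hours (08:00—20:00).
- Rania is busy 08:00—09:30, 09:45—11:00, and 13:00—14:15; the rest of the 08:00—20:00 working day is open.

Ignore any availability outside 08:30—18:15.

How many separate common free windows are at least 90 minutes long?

2

Hassan free within 08:00–20:00: 10:30–14:15, 15:00–15:30, 16:00–20:00.
Rania free within 08:00–20:00: 09:30–09:45, 11:00–13:00, 14:15–20:00.
Hassan ∩ Rania: 11:00–13:00, 15:00–15:30, 16:00–20:00.
Restricted to 08:30–18:15: 11:00–13:00, 15:00–15:30, 16:00–18:15.
Windows ≥ 90 min: 11:00–13:00, 16:00–18:15.
That's 2 windows.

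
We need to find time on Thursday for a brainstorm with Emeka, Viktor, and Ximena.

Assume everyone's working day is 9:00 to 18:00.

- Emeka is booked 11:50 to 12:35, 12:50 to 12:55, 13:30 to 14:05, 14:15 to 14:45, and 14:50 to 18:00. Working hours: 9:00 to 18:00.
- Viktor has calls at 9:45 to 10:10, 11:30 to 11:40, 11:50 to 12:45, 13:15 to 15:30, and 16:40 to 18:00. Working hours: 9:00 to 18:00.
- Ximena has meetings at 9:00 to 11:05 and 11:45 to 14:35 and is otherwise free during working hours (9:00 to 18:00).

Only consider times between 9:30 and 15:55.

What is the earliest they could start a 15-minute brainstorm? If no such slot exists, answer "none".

11:05

Emeka free within 09:00–18:00: 09:00–11:50, 12:35–12:50, 12:55–13:30, 14:05–14:15, 14:45–14:50.
Viktor free within 09:00–18:00: 09:00–09:45, 10:10–11:30, 11:40–11:50, 12:45–13:15, 15:30–16:40.
Ximena free within 09:00–18:00: 11:05–11:45, 14:35–18:00.
Emeka ∩ Viktor: 09:00–09:45, 10:10–11:30, 11:40–11:50, 12:45–12:50, 12:55–13:15.
Emeka ∩ Viktor ∩ Ximena: 11:05–11:30, 11:40–11:45.
Restricted to 09:30–15:55: 11:05–11:30, 11:40–11:45.
Windows ≥ 15 min: 11:05–11:30.
Earliest such window starts at 11:05.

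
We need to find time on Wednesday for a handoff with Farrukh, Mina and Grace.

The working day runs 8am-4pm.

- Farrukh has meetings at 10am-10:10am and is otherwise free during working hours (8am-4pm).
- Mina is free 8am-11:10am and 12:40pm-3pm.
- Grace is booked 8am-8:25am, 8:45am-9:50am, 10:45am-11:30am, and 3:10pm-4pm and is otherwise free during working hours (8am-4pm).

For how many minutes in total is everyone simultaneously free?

Farrukh free within 08:00–16:00: 08:00–10:00, 10:10–16:00.
Grace free within 08:00–16:00: 08:25–08:45, 09:50–10:45, 11:30–15:10.
Farrukh ∩ Mina: 08:00–10:00, 10:10–11:10, 12:40–15:00.
Farrukh ∩ Mina ∩ Grace: 08:25–08:45, 09:50–10:00, 10:10–10:45, 12:40–15:00.
Total common minutes: 20 + 10 + 35 + 140 = 205.

205 minutes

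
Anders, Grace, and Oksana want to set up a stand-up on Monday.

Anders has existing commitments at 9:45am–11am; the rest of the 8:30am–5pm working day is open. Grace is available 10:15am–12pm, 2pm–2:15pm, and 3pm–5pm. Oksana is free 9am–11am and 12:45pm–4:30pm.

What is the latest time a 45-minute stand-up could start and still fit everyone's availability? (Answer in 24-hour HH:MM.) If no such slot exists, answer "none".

15:45

Anders free within 08:30–17:00: 08:30–09:45, 11:00–17:00.
Anders ∩ Grace: 11:00–12:00, 14:00–14:15, 15:00–17:00.
Anders ∩ Grace ∩ Oksana: 14:00–14:15, 15:00–16:30.
Windows ≥ 45 min: 15:00–16:30.
Latest start in the last window 15:00–16:30 is 16:30 − 45 min = 15:45.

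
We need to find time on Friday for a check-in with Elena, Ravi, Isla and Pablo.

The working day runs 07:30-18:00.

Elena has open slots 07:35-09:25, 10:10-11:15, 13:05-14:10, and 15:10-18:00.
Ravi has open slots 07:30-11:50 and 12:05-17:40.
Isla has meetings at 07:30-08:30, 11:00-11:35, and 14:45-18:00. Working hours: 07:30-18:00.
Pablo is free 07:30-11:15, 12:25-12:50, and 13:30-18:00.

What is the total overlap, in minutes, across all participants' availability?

145 minutes

Isla free within 07:30–18:00: 08:30–11:00, 11:35–14:45.
Elena ∩ Ravi: 07:35–09:25, 10:10–11:15, 13:05–14:10, 15:10–17:40.
Elena ∩ Ravi ∩ Isla: 08:30–09:25, 10:10–11:00, 13:05–14:10.
Elena ∩ Ravi ∩ Isla ∩ Pablo: 08:30–09:25, 10:10–11:00, 13:30–14:10.
Total common minutes: 55 + 50 + 40 = 145.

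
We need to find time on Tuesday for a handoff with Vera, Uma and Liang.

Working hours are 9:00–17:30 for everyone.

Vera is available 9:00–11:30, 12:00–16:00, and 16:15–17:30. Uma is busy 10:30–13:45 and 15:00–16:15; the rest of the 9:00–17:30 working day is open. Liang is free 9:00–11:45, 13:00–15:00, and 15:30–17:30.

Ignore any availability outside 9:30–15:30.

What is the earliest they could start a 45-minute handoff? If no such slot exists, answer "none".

Uma free within 09:00–17:30: 09:00–10:30, 13:45–15:00, 16:15–17:30.
Vera ∩ Uma: 09:00–10:30, 13:45–15:00, 16:15–17:30.
Vera ∩ Uma ∩ Liang: 09:00–10:30, 13:45–15:00, 16:15–17:30.
Restricted to 09:30–15:30: 09:30–10:30, 13:45–15:00.
Windows ≥ 45 min: 09:30–10:30, 13:45–15:00.
Earliest such window starts at 09:30.

09:30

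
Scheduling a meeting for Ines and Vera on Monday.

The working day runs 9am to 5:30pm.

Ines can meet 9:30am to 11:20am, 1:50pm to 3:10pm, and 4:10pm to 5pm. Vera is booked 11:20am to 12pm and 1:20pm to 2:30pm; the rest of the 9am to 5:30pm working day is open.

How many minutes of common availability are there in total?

Vera free within 09:00–17:30: 09:00–11:20, 12:00–13:20, 14:30–17:30.
Ines ∩ Vera: 09:30–11:20, 14:30–15:10, 16:10–17:00.
Total common minutes: 110 + 40 + 50 = 200.

200 minutes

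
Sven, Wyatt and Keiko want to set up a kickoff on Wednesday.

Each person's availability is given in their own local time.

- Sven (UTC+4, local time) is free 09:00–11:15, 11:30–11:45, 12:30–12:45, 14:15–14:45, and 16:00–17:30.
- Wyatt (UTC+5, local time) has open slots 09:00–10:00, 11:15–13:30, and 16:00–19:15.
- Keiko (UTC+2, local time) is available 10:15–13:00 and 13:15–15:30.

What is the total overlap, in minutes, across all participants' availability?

Sven → UTC: 05:00–07:15, 07:30–07:45, 08:30–08:45, 10:15–10:45, 12:00–13:30.
Wyatt → UTC: 04:00–05:00, 06:15–08:30, 11:00–14:15.
Keiko → UTC: 08:15–11:00, 11:15–13:30.
Sven ∩ Wyatt: 06:15–07:15, 07:30–07:45, 12:00–13:30.
Sven ∩ Wyatt ∩ Keiko: 12:00–13:30.
Total common minutes: 90.

90 minutes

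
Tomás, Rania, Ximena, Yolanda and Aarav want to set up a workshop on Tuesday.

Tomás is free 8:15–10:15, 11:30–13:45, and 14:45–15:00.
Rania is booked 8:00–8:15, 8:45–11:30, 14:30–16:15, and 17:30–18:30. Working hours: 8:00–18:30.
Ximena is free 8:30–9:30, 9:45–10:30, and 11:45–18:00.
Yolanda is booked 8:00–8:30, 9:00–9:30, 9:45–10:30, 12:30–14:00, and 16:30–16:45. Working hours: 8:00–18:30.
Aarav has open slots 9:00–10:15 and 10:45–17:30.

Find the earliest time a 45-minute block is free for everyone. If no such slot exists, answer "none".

11:45

Rania free within 08:00–18:30: 08:15–08:45, 11:30–14:30, 16:15–17:30.
Yolanda free within 08:00–18:30: 08:30–09:00, 09:30–09:45, 10:30–12:30, 14:00–16:30, 16:45–18:30.
Tomás ∩ Rania: 08:15–08:45, 11:30–13:45.
Tomás ∩ Rania ∩ Ximena: 08:30–08:45, 11:45–13:45.
Tomás ∩ Rania ∩ Ximena ∩ Yolanda: 08:30–08:45, 11:45–12:30.
Tomás ∩ Rania ∩ Ximena ∩ Yolanda ∩ Aarav: 11:45–12:30.
Windows ≥ 45 min: 11:45–12:30.
Earliest such window starts at 11:45.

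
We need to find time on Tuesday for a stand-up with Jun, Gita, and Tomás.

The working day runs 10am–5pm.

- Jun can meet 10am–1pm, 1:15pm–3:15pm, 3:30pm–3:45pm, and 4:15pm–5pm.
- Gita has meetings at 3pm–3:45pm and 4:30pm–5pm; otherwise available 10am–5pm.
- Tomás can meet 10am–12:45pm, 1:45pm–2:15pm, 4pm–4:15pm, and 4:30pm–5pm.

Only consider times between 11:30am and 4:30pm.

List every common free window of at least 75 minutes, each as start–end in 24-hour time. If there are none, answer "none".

11:30–12:45

Gita free within 10:00–17:00: 10:00–15:00, 15:45–16:30.
Jun ∩ Gita: 10:00–13:00, 13:15–15:00, 16:15–16:30.
Jun ∩ Gita ∩ Tomás: 10:00–12:45, 13:45–14:15.
Restricted to 11:30–16:30: 11:30–12:45, 13:45–14:15.
Windows ≥ 75 min: 11:30–12:45.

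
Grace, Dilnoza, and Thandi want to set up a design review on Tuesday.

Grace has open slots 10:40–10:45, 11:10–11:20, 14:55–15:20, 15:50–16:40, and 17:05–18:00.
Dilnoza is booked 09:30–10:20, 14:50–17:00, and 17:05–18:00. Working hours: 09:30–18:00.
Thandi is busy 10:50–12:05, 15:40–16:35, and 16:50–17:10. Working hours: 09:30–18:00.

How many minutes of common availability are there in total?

Dilnoza free within 09:30–18:00: 10:20–14:50, 17:00–17:05.
Thandi free within 09:30–18:00: 09:30–10:50, 12:05–15:40, 16:35–16:50, 17:10–18:00.
Grace ∩ Dilnoza: 10:40–10:45, 11:10–11:20.
Grace ∩ Dilnoza ∩ Thandi: 10:40–10:45.
Total common minutes: 5.

5 minutes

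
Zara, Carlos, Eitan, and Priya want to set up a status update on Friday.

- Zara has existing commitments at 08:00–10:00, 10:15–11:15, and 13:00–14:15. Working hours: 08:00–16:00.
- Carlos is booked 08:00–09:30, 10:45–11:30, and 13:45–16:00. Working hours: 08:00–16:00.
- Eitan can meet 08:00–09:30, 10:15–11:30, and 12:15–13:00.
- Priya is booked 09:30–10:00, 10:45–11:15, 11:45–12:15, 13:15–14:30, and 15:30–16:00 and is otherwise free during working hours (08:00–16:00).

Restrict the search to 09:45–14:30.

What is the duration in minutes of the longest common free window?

45 minutes

Zara free within 08:00–16:00: 10:00–10:15, 11:15–13:00, 14:15–16:00.
Carlos free within 08:00–16:00: 09:30–10:45, 11:30–13:45.
Priya free within 08:00–16:00: 08:00–09:30, 10:00–10:45, 11:15–11:45, 12:15–13:15, 14:30–15:30.
Zara ∩ Carlos: 10:00–10:15, 11:30–13:00.
Zara ∩ Carlos ∩ Eitan: 12:15–13:00.
Zara ∩ Carlos ∩ Eitan ∩ Priya: 12:15–13:00.
Restricted to 09:45–14:30: 12:15–13:00.
Single common window of 45 minutes.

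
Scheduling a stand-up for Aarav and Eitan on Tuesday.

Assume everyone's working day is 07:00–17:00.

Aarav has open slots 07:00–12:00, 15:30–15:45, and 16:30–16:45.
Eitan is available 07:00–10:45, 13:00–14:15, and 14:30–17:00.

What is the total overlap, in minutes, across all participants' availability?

Aarav ∩ Eitan: 07:00–10:45, 15:30–15:45, 16:30–16:45.
Total common minutes: 225 + 15 + 15 = 255.

255 minutes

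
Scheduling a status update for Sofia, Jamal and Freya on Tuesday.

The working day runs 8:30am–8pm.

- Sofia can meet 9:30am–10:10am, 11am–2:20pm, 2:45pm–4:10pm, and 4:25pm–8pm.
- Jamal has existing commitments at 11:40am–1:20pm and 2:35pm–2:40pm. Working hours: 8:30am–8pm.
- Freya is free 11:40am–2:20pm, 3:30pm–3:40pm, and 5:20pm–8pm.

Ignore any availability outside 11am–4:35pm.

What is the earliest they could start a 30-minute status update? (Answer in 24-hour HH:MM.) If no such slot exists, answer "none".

Jamal free within 08:30–20:00: 08:30–11:40, 13:20–14:35, 14:40–20:00.
Sofia ∩ Jamal: 09:30–10:10, 11:00–11:40, 13:20–14:20, 14:45–16:10, 16:25–20:00.
Sofia ∩ Jamal ∩ Freya: 13:20–14:20, 15:30–15:40, 17:20–20:00.
Restricted to 11:00–16:35: 13:20–14:20, 15:30–15:40.
Windows ≥ 30 min: 13:20–14:20.
Earliest such window starts at 13:20.

13:20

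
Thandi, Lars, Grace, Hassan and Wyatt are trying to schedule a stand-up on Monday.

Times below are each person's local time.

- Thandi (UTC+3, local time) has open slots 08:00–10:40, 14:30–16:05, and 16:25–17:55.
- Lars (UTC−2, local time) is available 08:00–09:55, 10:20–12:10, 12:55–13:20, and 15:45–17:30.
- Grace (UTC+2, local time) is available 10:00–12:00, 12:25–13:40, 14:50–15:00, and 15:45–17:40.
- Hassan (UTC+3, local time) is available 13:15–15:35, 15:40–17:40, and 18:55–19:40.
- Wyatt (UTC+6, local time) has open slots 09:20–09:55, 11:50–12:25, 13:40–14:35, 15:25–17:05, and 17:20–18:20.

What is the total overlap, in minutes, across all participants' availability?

10 minutes

Thandi → UTC: 05:00–07:40, 11:30–13:05, 13:25–14:55.
Lars → UTC: 10:00–11:55, 12:20–14:10, 14:55–15:20, 17:45–19:30.
Grace → UTC: 08:00–10:00, 10:25–11:40, 12:50–13:00, 13:45–15:40.
Hassan → UTC: 10:15–12:35, 12:40–14:40, 15:55–16:40.
Wyatt → UTC: 03:20–03:55, 05:50–06:25, 07:40–08:35, 09:25–11:05, 11:20–12:20.
Thandi ∩ Lars: 11:30–11:55, 12:20–13:05, 13:25–14:10.
Thandi ∩ Lars ∩ Grace: 11:30–11:40, 12:50–13:00, 13:45–14:10.
Thandi ∩ Lars ∩ Grace ∩ Hassan: 11:30–11:40, 12:50–13:00, 13:45–14:10.
Thandi ∩ Lars ∩ Grace ∩ Hassan ∩ Wyatt: 11:30–11:40.
Total common minutes: 10.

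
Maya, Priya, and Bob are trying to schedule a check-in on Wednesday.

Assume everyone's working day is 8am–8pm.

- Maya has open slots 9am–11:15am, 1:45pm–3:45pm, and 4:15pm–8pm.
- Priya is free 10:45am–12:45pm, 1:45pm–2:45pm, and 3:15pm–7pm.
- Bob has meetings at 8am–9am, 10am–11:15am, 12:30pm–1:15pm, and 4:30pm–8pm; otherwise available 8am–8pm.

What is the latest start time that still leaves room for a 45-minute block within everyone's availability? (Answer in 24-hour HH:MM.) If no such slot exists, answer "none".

14:00

Bob free within 08:00–20:00: 09:00–10:00, 11:15–12:30, 13:15–16:30.
Maya ∩ Priya: 10:45–11:15, 13:45–14:45, 15:15–15:45, 16:15–19:00.
Maya ∩ Priya ∩ Bob: 13:45–14:45, 15:15–15:45, 16:15–16:30.
Windows ≥ 45 min: 13:45–14:45.
Latest start in the last window 13:45–14:45 is 14:45 − 45 min = 14:00.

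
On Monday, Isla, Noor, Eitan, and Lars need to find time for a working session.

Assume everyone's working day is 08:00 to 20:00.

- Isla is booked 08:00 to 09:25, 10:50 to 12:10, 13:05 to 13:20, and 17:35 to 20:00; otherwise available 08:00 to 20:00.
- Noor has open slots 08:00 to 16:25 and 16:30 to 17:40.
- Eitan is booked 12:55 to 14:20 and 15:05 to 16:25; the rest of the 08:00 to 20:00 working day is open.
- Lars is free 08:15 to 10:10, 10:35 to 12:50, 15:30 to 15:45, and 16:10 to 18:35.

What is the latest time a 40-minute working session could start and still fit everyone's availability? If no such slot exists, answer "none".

16:55

Isla free within 08:00–20:00: 09:25–10:50, 12:10–13:05, 13:20–17:35.
Eitan free within 08:00–20:00: 08:00–12:55, 14:20–15:05, 16:25–20:00.
Isla ∩ Noor: 09:25–10:50, 12:10–13:05, 13:20–16:25, 16:30–17:35.
Isla ∩ Noor ∩ Eitan: 09:25–10:50, 12:10–12:55, 14:20–15:05, 16:30–17:35.
Isla ∩ Noor ∩ Eitan ∩ Lars: 09:25–10:10, 10:35–10:50, 12:10–12:50, 16:30–17:35.
Windows ≥ 40 min: 09:25–10:10, 12:10–12:50, 16:30–17:35.
Latest start in the last window 16:30–17:35 is 17:35 − 40 min = 16:55.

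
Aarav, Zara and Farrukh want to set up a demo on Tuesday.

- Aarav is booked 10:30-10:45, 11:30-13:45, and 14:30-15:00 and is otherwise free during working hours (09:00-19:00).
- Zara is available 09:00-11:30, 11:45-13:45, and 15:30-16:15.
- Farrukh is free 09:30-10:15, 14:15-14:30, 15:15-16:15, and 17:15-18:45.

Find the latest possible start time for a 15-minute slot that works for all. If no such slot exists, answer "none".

16:00

Aarav free within 09:00–19:00: 09:00–10:30, 10:45–11:30, 13:45–14:30, 15:00–19:00.
Aarav ∩ Zara: 09:00–10:30, 10:45–11:30, 15:30–16:15.
Aarav ∩ Zara ∩ Farrukh: 09:30–10:15, 15:30–16:15.
Windows ≥ 15 min: 09:30–10:15, 15:30–16:15.
Latest start in the last window 15:30–16:15 is 16:15 − 15 min = 16:00.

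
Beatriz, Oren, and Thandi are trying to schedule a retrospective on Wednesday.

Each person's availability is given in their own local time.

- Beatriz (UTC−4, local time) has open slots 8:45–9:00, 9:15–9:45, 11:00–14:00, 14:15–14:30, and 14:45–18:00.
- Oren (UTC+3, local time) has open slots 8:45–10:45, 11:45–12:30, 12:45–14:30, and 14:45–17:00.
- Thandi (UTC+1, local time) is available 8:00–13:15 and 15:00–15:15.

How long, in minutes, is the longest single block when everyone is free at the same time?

0 minutes

Beatriz → UTC: 12:45–13:00, 13:15–13:45, 15:00–18:00, 18:15–18:30, 18:45–22:00.
Oren → UTC: 05:45–07:45, 08:45–09:30, 09:45–11:30, 11:45–14:00.
Thandi → UTC: 07:00–12:15, 14:00–14:15.
Beatriz ∩ Oren: 12:45–13:00, 13:15–13:45.
Beatriz ∩ Oren ∩ Thandi: (none).
No common window.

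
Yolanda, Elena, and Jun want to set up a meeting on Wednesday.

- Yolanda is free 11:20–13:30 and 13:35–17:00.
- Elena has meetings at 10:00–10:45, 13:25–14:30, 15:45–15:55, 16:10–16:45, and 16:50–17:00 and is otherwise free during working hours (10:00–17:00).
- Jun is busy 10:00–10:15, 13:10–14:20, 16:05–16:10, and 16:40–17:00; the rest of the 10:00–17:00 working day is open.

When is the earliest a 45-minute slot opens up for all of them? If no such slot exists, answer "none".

Elena free within 10:00–17:00: 10:45–13:25, 14:30–15:45, 15:55–16:10, 16:45–16:50.
Jun free within 10:00–17:00: 10:15–13:10, 14:20–16:05, 16:10–16:40.
Yolanda ∩ Elena: 11:20–13:25, 14:30–15:45, 15:55–16:10, 16:45–16:50.
Yolanda ∩ Elena ∩ Jun: 11:20–13:10, 14:30–15:45, 15:55–16:05.
Windows ≥ 45 min: 11:20–13:10, 14:30–15:45.
Earliest such window starts at 11:20.

11:20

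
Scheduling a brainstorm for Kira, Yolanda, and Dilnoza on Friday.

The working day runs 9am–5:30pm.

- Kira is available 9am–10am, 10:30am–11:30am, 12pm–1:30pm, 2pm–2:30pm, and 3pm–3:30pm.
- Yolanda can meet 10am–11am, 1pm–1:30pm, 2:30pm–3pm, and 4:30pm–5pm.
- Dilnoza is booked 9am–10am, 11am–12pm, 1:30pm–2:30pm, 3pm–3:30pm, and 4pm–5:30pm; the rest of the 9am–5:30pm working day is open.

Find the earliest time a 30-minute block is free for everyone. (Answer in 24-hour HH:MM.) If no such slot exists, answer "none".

Dilnoza free within 09:00–17:30: 10:00–11:00, 12:00–13:30, 14:30–15:00, 15:30–16:00.
Kira ∩ Yolanda: 10:30–11:00, 13:00–13:30.
Kira ∩ Yolanda ∩ Dilnoza: 10:30–11:00, 13:00–13:30.
Windows ≥ 30 min: 10:30–11:00, 13:00–13:30.
Earliest such window starts at 10:30.

10:30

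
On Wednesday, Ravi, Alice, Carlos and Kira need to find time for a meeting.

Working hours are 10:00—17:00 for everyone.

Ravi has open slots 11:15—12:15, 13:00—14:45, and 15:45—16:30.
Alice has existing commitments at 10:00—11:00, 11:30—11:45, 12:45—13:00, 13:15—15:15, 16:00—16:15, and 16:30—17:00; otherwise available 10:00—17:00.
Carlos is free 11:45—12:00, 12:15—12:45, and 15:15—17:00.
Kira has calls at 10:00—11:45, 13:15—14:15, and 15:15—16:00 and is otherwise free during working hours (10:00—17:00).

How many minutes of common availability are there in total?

Alice free within 10:00–17:00: 11:00–11:30, 11:45–12:45, 13:00–13:15, 15:15–16:00, 16:15–16:30.
Kira free within 10:00–17:00: 11:45–13:15, 14:15–15:15, 16:00–17:00.
Ravi ∩ Alice: 11:15–11:30, 11:45–12:15, 13:00–13:15, 15:45–16:00, 16:15–16:30.
Ravi ∩ Alice ∩ Carlos: 11:45–12:00, 15:45–16:00, 16:15–16:30.
Ravi ∩ Alice ∩ Carlos ∩ Kira: 11:45–12:00, 16:15–16:30.
Total common minutes: 15 + 15 = 30.

30 minutes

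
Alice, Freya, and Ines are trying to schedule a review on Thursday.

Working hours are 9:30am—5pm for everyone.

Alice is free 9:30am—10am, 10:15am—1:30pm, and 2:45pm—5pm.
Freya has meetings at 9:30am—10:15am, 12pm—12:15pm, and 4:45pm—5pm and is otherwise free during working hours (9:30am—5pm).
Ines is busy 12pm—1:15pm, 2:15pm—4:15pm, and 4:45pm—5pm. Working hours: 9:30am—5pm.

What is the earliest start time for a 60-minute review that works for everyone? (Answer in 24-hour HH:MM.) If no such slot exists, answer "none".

10:15

Freya free within 09:30–17:00: 10:15–12:00, 12:15–16:45.
Ines free within 09:30–17:00: 09:30–12:00, 13:15–14:15, 16:15–16:45.
Alice ∩ Freya: 10:15–12:00, 12:15–13:30, 14:45–16:45.
Alice ∩ Freya ∩ Ines: 10:15–12:00, 13:15–13:30, 16:15–16:45.
Windows ≥ 60 min: 10:15–12:00.
Earliest such window starts at 10:15.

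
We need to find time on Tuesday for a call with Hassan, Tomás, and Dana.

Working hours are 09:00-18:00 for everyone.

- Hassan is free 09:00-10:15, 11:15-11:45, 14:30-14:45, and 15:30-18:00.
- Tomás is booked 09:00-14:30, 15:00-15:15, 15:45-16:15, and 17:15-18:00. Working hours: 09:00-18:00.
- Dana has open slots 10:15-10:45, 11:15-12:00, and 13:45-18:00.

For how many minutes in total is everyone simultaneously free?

Tomás free within 09:00–18:00: 14:30–15:00, 15:15–15:45, 16:15–17:15.
Hassan ∩ Tomás: 14:30–14:45, 15:30–15:45, 16:15–17:15.
Hassan ∩ Tomás ∩ Dana: 14:30–14:45, 15:30–15:45, 16:15–17:15.
Total common minutes: 15 + 15 + 60 = 90.

90 minutes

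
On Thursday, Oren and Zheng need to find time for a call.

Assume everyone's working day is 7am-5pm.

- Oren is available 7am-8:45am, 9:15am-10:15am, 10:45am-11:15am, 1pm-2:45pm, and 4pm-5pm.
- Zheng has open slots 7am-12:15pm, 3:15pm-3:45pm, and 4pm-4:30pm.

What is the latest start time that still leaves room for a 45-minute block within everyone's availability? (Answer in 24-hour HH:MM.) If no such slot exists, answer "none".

09:30

Oren ∩ Zheng: 07:00–08:45, 09:15–10:15, 10:45–11:15, 16:00–16:30.
Windows ≥ 45 min: 07:00–08:45, 09:15–10:15.
Latest start in the last window 09:15–10:15 is 10:15 − 45 min = 09:30.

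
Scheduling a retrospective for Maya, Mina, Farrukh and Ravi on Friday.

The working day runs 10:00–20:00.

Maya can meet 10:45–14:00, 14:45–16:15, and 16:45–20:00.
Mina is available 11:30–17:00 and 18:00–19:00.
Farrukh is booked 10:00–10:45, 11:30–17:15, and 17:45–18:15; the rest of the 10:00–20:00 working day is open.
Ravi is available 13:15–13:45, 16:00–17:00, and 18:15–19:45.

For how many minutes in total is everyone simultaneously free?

45 minutes

Farrukh free within 10:00–20:00: 10:45–11:30, 17:15–17:45, 18:15–20:00.
Maya ∩ Mina: 11:30–14:00, 14:45–16:15, 16:45–17:00, 18:00–19:00.
Maya ∩ Mina ∩ Farrukh: 18:15–19:00.
Maya ∩ Mina ∩ Farrukh ∩ Ravi: 18:15–19:00.
Total common minutes: 45.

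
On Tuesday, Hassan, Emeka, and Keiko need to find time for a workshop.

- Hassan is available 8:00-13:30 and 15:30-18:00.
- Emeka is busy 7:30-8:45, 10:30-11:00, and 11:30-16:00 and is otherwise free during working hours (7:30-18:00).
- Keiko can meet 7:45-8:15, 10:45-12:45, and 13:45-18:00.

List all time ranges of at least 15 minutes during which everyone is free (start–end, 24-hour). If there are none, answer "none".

Emeka free within 07:30–18:00: 08:45–10:30, 11:00–11:30, 16:00–18:00.
Hassan ∩ Emeka: 08:45–10:30, 11:00–11:30, 16:00–18:00.
Hassan ∩ Emeka ∩ Keiko: 11:00–11:30, 16:00–18:00.
Windows ≥ 15 min: 11:00–11:30, 16:00–18:00.

11:00–11:30, 16:00–18:00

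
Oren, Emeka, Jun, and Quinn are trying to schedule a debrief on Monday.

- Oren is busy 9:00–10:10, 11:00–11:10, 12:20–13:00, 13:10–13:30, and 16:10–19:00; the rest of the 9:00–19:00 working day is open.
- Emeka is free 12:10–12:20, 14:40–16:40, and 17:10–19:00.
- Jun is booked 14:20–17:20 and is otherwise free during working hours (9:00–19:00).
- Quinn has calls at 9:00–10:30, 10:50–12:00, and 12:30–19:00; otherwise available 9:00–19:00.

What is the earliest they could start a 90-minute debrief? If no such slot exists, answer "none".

none

Oren free within 09:00–19:00: 10:10–11:00, 11:10–12:20, 13:00–13:10, 13:30–16:10.
Jun free within 09:00–19:00: 09:00–14:20, 17:20–19:00.
Quinn free within 09:00–19:00: 10:30–10:50, 12:00–12:30.
Oren ∩ Emeka: 12:10–12:20, 14:40–16:10.
Oren ∩ Emeka ∩ Jun: 12:10–12:20.
Oren ∩ Emeka ∩ Jun ∩ Quinn: 12:10–12:20.
Windows ≥ 90 min: (none).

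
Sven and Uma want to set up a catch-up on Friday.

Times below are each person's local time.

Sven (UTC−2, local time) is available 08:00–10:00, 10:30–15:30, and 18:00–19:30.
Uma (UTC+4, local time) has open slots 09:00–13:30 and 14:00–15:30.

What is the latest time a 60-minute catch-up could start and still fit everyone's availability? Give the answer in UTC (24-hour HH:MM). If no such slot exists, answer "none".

10:30

Sven → UTC: 10:00–12:00, 12:30–17:30, 20:00–21:30.
Uma → UTC: 05:00–09:30, 10:00–11:30.
Sven ∩ Uma: 10:00–11:30.
Windows ≥ 60 min: 10:00–11:30.
Latest start in the last window 10:00–11:30 is 11:30 − 60 min = 10:30.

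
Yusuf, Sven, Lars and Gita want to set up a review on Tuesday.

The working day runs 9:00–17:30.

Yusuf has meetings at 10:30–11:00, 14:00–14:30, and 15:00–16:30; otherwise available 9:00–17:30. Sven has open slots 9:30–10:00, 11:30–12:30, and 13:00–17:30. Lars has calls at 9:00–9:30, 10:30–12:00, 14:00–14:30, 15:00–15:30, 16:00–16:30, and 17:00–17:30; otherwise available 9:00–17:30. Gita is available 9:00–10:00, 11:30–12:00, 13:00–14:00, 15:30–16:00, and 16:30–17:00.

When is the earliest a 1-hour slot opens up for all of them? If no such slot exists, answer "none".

Yusuf free within 09:00–17:30: 09:00–10:30, 11:00–14:00, 14:30–15:00, 16:30–17:30.
Lars free within 09:00–17:30: 09:30–10:30, 12:00–14:00, 14:30–15:00, 15:30–16:00, 16:30–17:00.
Yusuf ∩ Sven: 09:30–10:00, 11:30–12:30, 13:00–14:00, 14:30–15:00, 16:30–17:30.
Yusuf ∩ Sven ∩ Lars: 09:30–10:00, 12:00–12:30, 13:00–14:00, 14:30–15:00, 16:30–17:00.
Yusuf ∩ Sven ∩ Lars ∩ Gita: 09:30–10:00, 13:00–14:00, 16:30–17:00.
Windows ≥ 60 min: 13:00–14:00.
Earliest such window starts at 13:00.

13:00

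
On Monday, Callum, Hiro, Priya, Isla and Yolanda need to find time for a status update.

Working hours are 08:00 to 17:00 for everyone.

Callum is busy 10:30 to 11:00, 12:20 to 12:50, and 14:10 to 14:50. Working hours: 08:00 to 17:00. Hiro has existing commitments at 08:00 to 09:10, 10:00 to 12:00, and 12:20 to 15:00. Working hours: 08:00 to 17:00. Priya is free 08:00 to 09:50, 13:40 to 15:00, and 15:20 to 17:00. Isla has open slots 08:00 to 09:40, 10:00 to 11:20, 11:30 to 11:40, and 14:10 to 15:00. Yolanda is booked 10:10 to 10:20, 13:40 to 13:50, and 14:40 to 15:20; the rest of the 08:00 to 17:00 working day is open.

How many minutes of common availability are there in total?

Callum free within 08:00–17:00: 08:00–10:30, 11:00–12:20, 12:50–14:10, 14:50–17:00.
Hiro free within 08:00–17:00: 09:10–10:00, 12:00–12:20, 15:00–17:00.
Yolanda free within 08:00–17:00: 08:00–10:10, 10:20–13:40, 13:50–14:40, 15:20–17:00.
Callum ∩ Hiro: 09:10–10:00, 12:00–12:20, 15:00–17:00.
Callum ∩ Hiro ∩ Priya: 09:10–09:50, 15:20–17:00.
Callum ∩ Hiro ∩ Priya ∩ Isla: 09:10–09:40.
Callum ∩ Hiro ∩ Priya ∩ Isla ∩ Yolanda: 09:10–09:40.
Total common minutes: 30.

30 minutes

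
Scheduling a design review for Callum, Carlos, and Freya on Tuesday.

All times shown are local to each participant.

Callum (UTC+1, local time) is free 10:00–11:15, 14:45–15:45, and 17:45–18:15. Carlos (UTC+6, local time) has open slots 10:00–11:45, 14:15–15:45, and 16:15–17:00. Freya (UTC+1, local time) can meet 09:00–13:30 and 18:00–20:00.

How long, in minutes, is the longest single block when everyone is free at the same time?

Callum → UTC: 09:00–10:15, 13:45–14:45, 16:45–17:15.
Carlos → UTC: 04:00–05:45, 08:15–09:45, 10:15–11:00.
Freya → UTC: 08:00–12:30, 17:00–19:00.
Callum ∩ Carlos: 09:00–09:45.
Callum ∩ Carlos ∩ Freya: 09:00–09:45.
Single common window of 45 minutes.

45 minutes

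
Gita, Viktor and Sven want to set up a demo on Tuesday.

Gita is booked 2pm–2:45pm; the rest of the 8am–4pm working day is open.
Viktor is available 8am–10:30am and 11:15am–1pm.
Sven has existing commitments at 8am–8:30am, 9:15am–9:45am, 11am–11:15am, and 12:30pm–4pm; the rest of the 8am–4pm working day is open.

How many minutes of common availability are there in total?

165 minutes

Gita free within 08:00–16:00: 08:00–14:00, 14:45–16:00.
Sven free within 08:00–16:00: 08:30–09:15, 09:45–11:00, 11:15–12:30.
Gita ∩ Viktor: 08:00–10:30, 11:15–13:00.
Gita ∩ Viktor ∩ Sven: 08:30–09:15, 09:45–10:30, 11:15–12:30.
Total common minutes: 45 + 45 + 75 = 165.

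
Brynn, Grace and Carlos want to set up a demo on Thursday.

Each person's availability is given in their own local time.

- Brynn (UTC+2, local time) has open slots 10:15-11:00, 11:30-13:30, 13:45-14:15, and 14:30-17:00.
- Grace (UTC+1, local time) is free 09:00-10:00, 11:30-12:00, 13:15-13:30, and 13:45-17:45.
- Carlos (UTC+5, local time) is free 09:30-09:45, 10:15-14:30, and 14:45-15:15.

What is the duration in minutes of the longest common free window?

45 minutes

Brynn → UTC: 08:15–09:00, 09:30–11:30, 11:45–12:15, 12:30–15:00.
Grace → UTC: 08:00–09:00, 10:30–11:00, 12:15–12:30, 12:45–16:45.
Carlos → UTC: 04:30–04:45, 05:15–09:30, 09:45–10:15.
Brynn ∩ Grace: 08:15–09:00, 10:30–11:00, 12:45–15:00.
Brynn ∩ Grace ∩ Carlos: 08:15–09:00.
Single common window of 45 minutes.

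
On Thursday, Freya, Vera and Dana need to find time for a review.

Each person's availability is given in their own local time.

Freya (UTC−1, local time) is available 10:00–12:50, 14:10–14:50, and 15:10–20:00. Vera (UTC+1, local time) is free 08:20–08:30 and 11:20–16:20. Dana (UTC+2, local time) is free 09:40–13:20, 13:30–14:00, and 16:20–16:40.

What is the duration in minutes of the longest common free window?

30 minutes

Freya → UTC: 11:00–13:50, 15:10–15:50, 16:10–21:00.
Vera → UTC: 07:20–07:30, 10:20–15:20.
Dana → UTC: 07:40–11:20, 11:30–12:00, 14:20–14:40.
Freya ∩ Vera: 11:00–13:50, 15:10–15:20.
Freya ∩ Vera ∩ Dana: 11:00–11:20, 11:30–12:00.
Common window lengths: 20, 30 min; longest is 30.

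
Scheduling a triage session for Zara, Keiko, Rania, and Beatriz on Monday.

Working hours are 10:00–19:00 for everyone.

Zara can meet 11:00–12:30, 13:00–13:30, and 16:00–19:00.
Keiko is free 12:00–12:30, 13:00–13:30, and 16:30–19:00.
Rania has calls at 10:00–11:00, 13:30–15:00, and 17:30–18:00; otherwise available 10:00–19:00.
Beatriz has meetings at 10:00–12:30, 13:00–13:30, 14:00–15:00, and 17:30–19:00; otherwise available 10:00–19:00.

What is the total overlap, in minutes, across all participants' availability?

Rania free within 10:00–19:00: 11:00–13:30, 15:00–17:30, 18:00–19:00.
Beatriz free within 10:00–19:00: 12:30–13:00, 13:30–14:00, 15:00–17:30.
Zara ∩ Keiko: 12:00–12:30, 13:00–13:30, 16:30–19:00.
Zara ∩ Keiko ∩ Rania: 12:00–12:30, 13:00–13:30, 16:30–17:30, 18:00–19:00.
Zara ∩ Keiko ∩ Rania ∩ Beatriz: 16:30–17:30.
Total common minutes: 60.

60 minutes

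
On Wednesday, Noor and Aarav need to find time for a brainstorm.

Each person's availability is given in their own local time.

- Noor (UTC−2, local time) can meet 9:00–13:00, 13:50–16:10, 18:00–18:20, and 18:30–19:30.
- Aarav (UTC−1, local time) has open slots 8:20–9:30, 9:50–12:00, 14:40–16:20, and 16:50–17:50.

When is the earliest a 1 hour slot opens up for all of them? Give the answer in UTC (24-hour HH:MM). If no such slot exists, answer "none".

Noor → UTC: 11:00–15:00, 15:50–18:10, 20:00–20:20, 20:30–21:30.
Aarav → UTC: 09:20–10:30, 10:50–13:00, 15:40–17:20, 17:50–18:50.
Noor ∩ Aarav: 11:00–13:00, 15:50–17:20, 17:50–18:10.
Windows ≥ 60 min: 11:00–13:00, 15:50–17:20.
Earliest such window starts at 11:00.

11:00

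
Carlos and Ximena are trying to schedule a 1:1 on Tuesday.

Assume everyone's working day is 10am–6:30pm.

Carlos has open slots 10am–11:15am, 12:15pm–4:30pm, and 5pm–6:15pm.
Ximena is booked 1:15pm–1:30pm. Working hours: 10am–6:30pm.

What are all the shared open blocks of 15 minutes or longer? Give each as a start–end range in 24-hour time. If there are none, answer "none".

10:00–11:15, 12:15–13:15, 13:30–16:30, 17:00–18:15

Ximena free within 10:00–18:30: 10:00–13:15, 13:30–18:30.
Carlos ∩ Ximena: 10:00–11:15, 12:15–13:15, 13:30–16:30, 17:00–18:15.
Windows ≥ 15 min: 10:00–11:15, 12:15–13:15, 13:30–16:30, 17:00–18:15.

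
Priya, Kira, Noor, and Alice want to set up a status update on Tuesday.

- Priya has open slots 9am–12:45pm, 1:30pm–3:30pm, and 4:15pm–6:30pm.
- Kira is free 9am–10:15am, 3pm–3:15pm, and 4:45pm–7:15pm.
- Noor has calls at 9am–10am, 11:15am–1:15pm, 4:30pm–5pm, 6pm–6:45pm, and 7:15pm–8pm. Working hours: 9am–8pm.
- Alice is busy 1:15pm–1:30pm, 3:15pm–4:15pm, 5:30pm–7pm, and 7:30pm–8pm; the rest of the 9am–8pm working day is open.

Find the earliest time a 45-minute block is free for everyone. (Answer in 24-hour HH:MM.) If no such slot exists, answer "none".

none

Noor free within 09:00–20:00: 10:00–11:15, 13:15–16:30, 17:00–18:00, 18:45–19:15.
Alice free within 09:00–20:00: 09:00–13:15, 13:30–15:15, 16:15–17:30, 19:00–19:30.
Priya ∩ Kira: 09:00–10:15, 15:00–15:15, 16:45–18:30.
Priya ∩ Kira ∩ Noor: 10:00–10:15, 15:00–15:15, 17:00–18:00.
Priya ∩ Kira ∩ Noor ∩ Alice: 10:00–10:15, 15:00–15:15, 17:00–17:30.
Windows ≥ 45 min: (none).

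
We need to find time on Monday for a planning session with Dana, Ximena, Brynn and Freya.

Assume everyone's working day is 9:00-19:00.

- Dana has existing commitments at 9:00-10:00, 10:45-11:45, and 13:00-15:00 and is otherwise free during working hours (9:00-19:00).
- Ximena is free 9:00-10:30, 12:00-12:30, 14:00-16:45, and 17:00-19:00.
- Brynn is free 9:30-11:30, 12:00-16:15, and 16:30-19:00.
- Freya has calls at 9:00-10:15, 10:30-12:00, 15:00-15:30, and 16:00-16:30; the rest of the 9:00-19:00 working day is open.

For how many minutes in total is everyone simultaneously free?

Dana free within 09:00–19:00: 10:00–10:45, 11:45–13:00, 15:00–19:00.
Freya free within 09:00–19:00: 10:15–10:30, 12:00–15:00, 15:30–16:00, 16:30–19:00.
Dana ∩ Ximena: 10:00–10:30, 12:00–12:30, 15:00–16:45, 17:00–19:00.
Dana ∩ Ximena ∩ Brynn: 10:00–10:30, 12:00–12:30, 15:00–16:15, 16:30–16:45, 17:00–19:00.
Dana ∩ Ximena ∩ Brynn ∩ Freya: 10:15–10:30, 12:00–12:30, 15:30–16:00, 16:30–16:45, 17:00–19:00.
Total common minutes: 15 + 30 + 30 + 15 + 120 = 210.

210 minutes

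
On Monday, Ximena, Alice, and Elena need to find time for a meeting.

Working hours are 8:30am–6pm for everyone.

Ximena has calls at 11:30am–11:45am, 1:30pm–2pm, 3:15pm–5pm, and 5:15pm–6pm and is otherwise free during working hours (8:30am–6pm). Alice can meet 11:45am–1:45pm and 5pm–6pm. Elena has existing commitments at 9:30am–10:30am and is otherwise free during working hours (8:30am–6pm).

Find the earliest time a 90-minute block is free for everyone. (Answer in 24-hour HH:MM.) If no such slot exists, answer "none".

Ximena free within 08:30–18:00: 08:30–11:30, 11:45–13:30, 14:00–15:15, 17:00–17:15.
Elena free within 08:30–18:00: 08:30–09:30, 10:30–18:00.
Ximena ∩ Alice: 11:45–13:30, 17:00–17:15.
Ximena ∩ Alice ∩ Elena: 11:45–13:30, 17:00–17:15.
Windows ≥ 90 min: 11:45–13:30.
Earliest such window starts at 11:45.

11:45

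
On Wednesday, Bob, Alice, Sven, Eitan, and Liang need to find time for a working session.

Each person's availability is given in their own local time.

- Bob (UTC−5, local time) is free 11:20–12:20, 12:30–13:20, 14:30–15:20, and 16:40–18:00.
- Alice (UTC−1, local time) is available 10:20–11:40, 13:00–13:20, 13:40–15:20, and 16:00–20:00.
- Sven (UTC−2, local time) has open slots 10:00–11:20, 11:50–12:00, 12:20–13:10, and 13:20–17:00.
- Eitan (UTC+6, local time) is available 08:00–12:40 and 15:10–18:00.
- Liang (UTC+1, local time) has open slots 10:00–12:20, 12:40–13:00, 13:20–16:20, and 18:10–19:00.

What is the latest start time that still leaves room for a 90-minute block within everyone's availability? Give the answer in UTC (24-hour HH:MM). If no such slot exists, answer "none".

none

Bob → UTC: 16:20–17:20, 17:30–18:20, 19:30–20:20, 21:40–23:00.
Alice → UTC: 11:20–12:40, 14:00–14:20, 14:40–16:20, 17:00–21:00.
Sven → UTC: 12:00–13:20, 13:50–14:00, 14:20–15:10, 15:20–19:00.
Eitan → UTC: 02:00–06:40, 09:10–12:00.
Liang → UTC: 09:00–11:20, 11:40–12:00, 12:20–15:20, 17:10–18:00.
Bob ∩ Alice: 17:00–17:20, 17:30–18:20, 19:30–20:20.
Bob ∩ Alice ∩ Sven: 17:00–17:20, 17:30–18:20.
Bob ∩ Alice ∩ Sven ∩ Eitan: (none).
Bob ∩ Alice ∩ Sven ∩ Eitan ∩ Liang: (none).
Windows ≥ 90 min: (none).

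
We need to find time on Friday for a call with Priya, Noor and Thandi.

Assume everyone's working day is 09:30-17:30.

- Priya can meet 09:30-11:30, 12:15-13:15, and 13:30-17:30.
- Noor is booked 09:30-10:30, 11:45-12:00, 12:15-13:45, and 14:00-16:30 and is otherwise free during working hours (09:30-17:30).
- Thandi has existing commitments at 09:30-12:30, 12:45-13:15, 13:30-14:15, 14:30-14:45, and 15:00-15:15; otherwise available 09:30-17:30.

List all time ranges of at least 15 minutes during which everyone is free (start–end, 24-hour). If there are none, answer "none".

16:30–17:30

Noor free within 09:30–17:30: 10:30–11:45, 12:00–12:15, 13:45–14:00, 16:30–17:30.
Thandi free within 09:30–17:30: 12:30–12:45, 13:15–13:30, 14:15–14:30, 14:45–15:00, 15:15–17:30.
Priya ∩ Noor: 10:30–11:30, 13:45–14:00, 16:30–17:30.
Priya ∩ Noor ∩ Thandi: 16:30–17:30.
Windows ≥ 15 min: 16:30–17:30.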